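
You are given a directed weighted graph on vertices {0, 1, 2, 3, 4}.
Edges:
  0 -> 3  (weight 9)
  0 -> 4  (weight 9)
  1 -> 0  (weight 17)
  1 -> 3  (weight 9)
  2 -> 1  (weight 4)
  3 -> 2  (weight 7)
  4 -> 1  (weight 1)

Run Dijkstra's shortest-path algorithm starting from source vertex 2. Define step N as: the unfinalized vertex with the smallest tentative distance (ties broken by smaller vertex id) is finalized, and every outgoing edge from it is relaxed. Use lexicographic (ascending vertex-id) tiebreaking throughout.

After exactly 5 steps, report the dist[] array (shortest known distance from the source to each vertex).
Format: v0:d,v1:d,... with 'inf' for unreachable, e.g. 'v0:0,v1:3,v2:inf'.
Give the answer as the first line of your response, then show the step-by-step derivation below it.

v0:21,v1:4,v2:0,v3:13,v4:30

step 1: dist = v0:inf,v1:4,v2:0,v3:inf,v4:inf
step 2: dist = v0:21,v1:4,v2:0,v3:13,v4:inf
step 3: dist = v0:21,v1:4,v2:0,v3:13,v4:inf
step 4: dist = v0:21,v1:4,v2:0,v3:13,v4:30
step 5: dist = v0:21,v1:4,v2:0,v3:13,v4:30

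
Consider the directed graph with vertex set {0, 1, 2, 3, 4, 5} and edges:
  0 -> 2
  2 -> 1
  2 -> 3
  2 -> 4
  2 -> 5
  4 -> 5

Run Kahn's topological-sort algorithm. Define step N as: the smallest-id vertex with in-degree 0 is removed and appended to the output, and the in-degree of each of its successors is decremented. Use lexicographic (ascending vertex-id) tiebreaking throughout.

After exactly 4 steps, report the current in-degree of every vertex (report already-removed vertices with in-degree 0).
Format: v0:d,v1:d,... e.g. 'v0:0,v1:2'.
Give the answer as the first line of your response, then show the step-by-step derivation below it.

v0:0,v1:0,v2:0,v3:0,v4:0,v5:1

step 1: output 0; order=[0]; indeg=(0,1,0,1,1,2)
step 2: output 2; order=[0,2]; indeg=(0,0,0,0,0,1)
step 3: output 1; order=[0,2,1]; indeg=(0,0,0,0,0,1)
step 4: output 3; order=[0,2,1,3]; indeg=(0,0,0,0,0,1)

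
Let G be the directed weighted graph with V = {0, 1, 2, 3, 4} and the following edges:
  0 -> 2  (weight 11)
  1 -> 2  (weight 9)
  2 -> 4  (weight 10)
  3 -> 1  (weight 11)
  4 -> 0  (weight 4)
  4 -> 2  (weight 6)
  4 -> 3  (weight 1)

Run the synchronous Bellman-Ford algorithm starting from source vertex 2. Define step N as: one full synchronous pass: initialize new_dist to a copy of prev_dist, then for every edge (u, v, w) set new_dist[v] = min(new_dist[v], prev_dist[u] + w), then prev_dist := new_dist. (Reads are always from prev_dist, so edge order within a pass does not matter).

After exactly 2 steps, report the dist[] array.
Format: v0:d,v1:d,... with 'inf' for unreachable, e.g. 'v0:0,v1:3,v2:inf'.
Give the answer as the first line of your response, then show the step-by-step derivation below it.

v0:14,v1:inf,v2:0,v3:11,v4:10

step 1: dist = v0:inf,v1:inf,v2:0,v3:inf,v4:10
step 2: dist = v0:14,v1:inf,v2:0,v3:11,v4:10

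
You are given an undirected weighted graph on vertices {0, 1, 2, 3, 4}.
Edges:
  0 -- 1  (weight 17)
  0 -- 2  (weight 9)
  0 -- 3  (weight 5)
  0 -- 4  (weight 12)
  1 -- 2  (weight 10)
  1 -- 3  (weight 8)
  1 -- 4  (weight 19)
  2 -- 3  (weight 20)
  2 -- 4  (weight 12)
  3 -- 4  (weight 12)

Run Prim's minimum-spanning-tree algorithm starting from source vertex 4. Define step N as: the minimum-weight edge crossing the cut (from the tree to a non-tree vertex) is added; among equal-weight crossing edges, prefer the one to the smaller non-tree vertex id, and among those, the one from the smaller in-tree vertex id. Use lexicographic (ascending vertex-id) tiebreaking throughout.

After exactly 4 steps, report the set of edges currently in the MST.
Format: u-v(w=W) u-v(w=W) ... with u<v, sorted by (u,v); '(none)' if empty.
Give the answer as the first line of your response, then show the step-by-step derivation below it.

0-2(w=9) 0-3(w=5) 0-4(w=12) 1-3(w=8)

step 1: add edge 0-4 (w=12); MST = {0-4(w=12)}
step 2: add edge 0-3 (w=5); MST = {0-3(w=5) 0-4(w=12)}
step 3: add edge 1-3 (w=8); MST = {0-3(w=5) 0-4(w=12) 1-3(w=8)}
step 4: add edge 0-2 (w=9); MST = {0-2(w=9) 0-3(w=5) 0-4(w=12) 1-3(w=8)}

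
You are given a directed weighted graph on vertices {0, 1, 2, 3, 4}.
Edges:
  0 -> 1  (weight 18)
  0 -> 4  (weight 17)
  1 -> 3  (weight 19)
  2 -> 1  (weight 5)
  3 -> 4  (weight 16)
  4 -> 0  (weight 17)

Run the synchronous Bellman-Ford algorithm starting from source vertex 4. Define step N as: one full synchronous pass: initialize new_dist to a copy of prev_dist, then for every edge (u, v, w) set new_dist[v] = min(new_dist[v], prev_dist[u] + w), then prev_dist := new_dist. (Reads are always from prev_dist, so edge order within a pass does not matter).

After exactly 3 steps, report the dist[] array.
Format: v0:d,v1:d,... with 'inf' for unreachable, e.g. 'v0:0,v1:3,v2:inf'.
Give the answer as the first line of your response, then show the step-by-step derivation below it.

v0:17,v1:35,v2:inf,v3:54,v4:0

step 1: dist = v0:17,v1:inf,v2:inf,v3:inf,v4:0
step 2: dist = v0:17,v1:35,v2:inf,v3:inf,v4:0
step 3: dist = v0:17,v1:35,v2:inf,v3:54,v4:0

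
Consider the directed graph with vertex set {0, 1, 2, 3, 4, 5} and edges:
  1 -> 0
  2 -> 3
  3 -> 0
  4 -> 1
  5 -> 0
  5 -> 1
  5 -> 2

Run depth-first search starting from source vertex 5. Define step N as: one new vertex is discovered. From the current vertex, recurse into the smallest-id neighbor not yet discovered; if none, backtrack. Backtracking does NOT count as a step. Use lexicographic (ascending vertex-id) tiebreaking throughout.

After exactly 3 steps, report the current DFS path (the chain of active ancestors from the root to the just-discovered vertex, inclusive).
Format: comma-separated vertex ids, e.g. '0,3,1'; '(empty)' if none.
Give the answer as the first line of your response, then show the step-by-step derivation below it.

5,1

step 1: discover 5; path=5; order=5
step 2: discover 0; path=5>0; order=5,0
step 3: discover 1; path=5>1; order=5,0,1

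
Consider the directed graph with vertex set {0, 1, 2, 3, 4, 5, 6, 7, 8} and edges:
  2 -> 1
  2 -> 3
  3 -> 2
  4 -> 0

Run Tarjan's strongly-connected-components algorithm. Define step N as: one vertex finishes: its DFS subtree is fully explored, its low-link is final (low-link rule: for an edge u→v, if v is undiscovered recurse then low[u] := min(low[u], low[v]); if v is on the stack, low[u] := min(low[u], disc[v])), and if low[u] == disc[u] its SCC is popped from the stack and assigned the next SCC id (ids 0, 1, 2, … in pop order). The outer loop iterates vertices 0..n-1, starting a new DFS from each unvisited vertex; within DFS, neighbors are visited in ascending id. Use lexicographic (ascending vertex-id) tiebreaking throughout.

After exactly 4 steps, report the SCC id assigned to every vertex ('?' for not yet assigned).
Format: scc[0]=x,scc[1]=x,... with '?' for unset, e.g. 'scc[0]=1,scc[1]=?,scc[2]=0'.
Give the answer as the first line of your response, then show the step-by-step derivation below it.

scc[0]=0,scc[1]=1,scc[2]=2,scc[3]=2,scc[4]=?,scc[5]=?,scc[6]=?,scc[7]=?,scc[8]=?

step 1: low=(low[0]=0,low[1]=?,low[2]=?,low[3]=?,low[4]=?,low[5]=?,low[6]=?,low[7]=?,low[8]=?); scc=(scc[0]=0,scc[1]=?,scc[2]=?,scc[3]=?,scc[4]=?,scc[5]=?,scc[6]=?,scc[7]=?,scc[8]=?)
step 2: low=(low[0]=0,low[1]=1,low[2]=?,low[3]=?,low[4]=?,low[5]=?,low[6]=?,low[7]=?,low[8]=?); scc=(scc[0]=0,scc[1]=1,scc[2]=?,scc[3]=?,scc[4]=?,scc[5]=?,scc[6]=?,scc[7]=?,scc[8]=?)
step 3: low=(low[0]=0,low[1]=1,low[2]=2,low[3]=2,low[4]=?,low[5]=?,low[6]=?,low[7]=?,low[8]=?); scc=(scc[0]=0,scc[1]=1,scc[2]=?,scc[3]=?,scc[4]=?,scc[5]=?,scc[6]=?,scc[7]=?,scc[8]=?)
step 4: low=(low[0]=0,low[1]=1,low[2]=2,low[3]=2,low[4]=?,low[5]=?,low[6]=?,low[7]=?,low[8]=?); scc=(scc[0]=0,scc[1]=1,scc[2]=2,scc[3]=2,scc[4]=?,scc[5]=?,scc[6]=?,scc[7]=?,scc[8]=?)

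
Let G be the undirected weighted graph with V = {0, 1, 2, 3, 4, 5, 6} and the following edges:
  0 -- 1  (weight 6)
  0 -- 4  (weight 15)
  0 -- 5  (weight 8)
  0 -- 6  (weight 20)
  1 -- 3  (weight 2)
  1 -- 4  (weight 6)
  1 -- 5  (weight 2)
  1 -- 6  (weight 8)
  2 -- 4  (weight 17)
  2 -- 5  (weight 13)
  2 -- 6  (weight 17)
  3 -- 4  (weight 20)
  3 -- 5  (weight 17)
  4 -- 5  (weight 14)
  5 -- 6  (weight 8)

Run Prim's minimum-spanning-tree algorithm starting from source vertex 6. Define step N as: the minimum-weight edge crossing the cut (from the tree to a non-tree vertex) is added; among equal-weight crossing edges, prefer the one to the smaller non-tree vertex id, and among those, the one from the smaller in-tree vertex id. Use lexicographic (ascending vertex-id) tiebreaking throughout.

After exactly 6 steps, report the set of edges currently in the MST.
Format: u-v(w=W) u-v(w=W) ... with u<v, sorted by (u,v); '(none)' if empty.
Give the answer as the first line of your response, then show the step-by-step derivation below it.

0-1(w=6) 1-3(w=2) 1-4(w=6) 1-5(w=2) 1-6(w=8) 2-5(w=13)

step 1: add edge 1-6 (w=8); MST = {1-6(w=8)}
step 2: add edge 1-3 (w=2); MST = {1-3(w=2) 1-6(w=8)}
step 3: add edge 1-5 (w=2); MST = {1-3(w=2) 1-5(w=2) 1-6(w=8)}
step 4: add edge 0-1 (w=6); MST = {0-1(w=6) 1-3(w=2) 1-5(w=2) 1-6(w=8)}
step 5: add edge 1-4 (w=6); MST = {0-1(w=6) 1-3(w=2) 1-4(w=6) 1-5(w=2) 1-6(w=8)}
step 6: add edge 2-5 (w=13); MST = {0-1(w=6) 1-3(w=2) 1-4(w=6) 1-5(w=2) 1-6(w=8) 2-5(w=13)}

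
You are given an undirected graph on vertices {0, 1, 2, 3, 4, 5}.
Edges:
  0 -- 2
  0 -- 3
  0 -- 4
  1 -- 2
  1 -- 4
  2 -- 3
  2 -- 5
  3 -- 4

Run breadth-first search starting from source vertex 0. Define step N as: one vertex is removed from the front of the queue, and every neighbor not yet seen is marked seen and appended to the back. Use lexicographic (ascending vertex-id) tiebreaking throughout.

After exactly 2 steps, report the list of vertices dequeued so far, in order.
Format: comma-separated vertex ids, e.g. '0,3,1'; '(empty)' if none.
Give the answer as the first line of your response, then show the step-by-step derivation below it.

0,2

step 1: dequeue 0; queue=[2,3,4]; order=0
step 2: dequeue 2; queue=[3,4,1,5]; order=0,2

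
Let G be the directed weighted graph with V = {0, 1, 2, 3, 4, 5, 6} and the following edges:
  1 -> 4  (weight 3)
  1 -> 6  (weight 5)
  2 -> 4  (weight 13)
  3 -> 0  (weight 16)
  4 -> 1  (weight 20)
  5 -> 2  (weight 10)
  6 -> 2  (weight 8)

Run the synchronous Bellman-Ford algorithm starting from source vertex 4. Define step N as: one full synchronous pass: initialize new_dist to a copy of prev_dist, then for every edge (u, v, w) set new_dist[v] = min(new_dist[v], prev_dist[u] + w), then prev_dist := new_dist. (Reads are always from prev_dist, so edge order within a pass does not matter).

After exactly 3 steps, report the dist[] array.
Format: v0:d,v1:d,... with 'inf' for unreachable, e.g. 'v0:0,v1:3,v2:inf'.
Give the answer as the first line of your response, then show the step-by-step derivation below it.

v0:inf,v1:20,v2:33,v3:inf,v4:0,v5:inf,v6:25

step 1: dist = v0:inf,v1:20,v2:inf,v3:inf,v4:0,v5:inf,v6:inf
step 2: dist = v0:inf,v1:20,v2:inf,v3:inf,v4:0,v5:inf,v6:25
step 3: dist = v0:inf,v1:20,v2:33,v3:inf,v4:0,v5:inf,v6:25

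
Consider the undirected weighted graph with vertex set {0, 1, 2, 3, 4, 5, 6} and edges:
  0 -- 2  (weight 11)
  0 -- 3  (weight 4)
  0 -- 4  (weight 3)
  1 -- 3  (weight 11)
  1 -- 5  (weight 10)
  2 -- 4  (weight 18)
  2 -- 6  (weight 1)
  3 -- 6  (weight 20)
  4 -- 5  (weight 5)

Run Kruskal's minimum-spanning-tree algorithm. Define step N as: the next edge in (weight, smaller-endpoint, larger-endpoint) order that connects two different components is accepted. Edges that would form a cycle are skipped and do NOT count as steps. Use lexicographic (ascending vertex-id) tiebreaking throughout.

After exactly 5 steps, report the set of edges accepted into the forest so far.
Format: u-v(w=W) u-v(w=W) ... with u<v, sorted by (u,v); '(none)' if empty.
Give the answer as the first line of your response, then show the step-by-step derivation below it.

0-3(w=4) 0-4(w=3) 1-5(w=10) 2-6(w=1) 4-5(w=5)

step 1: add edge 2-6 (w=1); MST = {2-6(w=1)}
step 2: add edge 0-4 (w=3); MST = {0-4(w=3) 2-6(w=1)}
step 3: add edge 0-3 (w=4); MST = {0-3(w=4) 0-4(w=3) 2-6(w=1)}
step 4: add edge 4-5 (w=5); MST = {0-3(w=4) 0-4(w=3) 2-6(w=1) 4-5(w=5)}
step 5: add edge 1-5 (w=10); MST = {0-3(w=4) 0-4(w=3) 1-5(w=10) 2-6(w=1) 4-5(w=5)}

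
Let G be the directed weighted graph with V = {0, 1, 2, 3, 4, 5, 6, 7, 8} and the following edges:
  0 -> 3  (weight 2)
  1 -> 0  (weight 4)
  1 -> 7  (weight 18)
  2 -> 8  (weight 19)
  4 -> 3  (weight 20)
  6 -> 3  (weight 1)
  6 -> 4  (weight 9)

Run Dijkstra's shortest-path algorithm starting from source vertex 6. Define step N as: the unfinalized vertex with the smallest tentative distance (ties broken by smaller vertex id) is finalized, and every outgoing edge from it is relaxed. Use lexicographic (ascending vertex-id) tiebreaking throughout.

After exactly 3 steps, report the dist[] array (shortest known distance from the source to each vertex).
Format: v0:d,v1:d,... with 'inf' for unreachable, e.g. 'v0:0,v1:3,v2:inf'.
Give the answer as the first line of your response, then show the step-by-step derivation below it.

v0:inf,v1:inf,v2:inf,v3:1,v4:9,v5:inf,v6:0,v7:inf,v8:inf

step 1: dist = v0:inf,v1:inf,v2:inf,v3:1,v4:9,v5:inf,v6:0,v7:inf,v8:inf
step 2: dist = v0:inf,v1:inf,v2:inf,v3:1,v4:9,v5:inf,v6:0,v7:inf,v8:inf
step 3: dist = v0:inf,v1:inf,v2:inf,v3:1,v4:9,v5:inf,v6:0,v7:inf,v8:inf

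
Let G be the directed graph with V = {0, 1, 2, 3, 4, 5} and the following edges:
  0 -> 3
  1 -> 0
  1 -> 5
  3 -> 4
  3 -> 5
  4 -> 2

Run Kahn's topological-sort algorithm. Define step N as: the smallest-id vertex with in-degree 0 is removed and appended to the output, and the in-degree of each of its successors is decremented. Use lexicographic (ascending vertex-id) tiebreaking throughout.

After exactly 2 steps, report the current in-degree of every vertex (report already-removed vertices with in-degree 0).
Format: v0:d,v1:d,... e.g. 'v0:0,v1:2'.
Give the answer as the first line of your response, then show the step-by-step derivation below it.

v0:0,v1:0,v2:1,v3:0,v4:1,v5:1

step 1: output 1; order=[1]; indeg=(0,0,1,1,1,1)
step 2: output 0; order=[1,0]; indeg=(0,0,1,0,1,1)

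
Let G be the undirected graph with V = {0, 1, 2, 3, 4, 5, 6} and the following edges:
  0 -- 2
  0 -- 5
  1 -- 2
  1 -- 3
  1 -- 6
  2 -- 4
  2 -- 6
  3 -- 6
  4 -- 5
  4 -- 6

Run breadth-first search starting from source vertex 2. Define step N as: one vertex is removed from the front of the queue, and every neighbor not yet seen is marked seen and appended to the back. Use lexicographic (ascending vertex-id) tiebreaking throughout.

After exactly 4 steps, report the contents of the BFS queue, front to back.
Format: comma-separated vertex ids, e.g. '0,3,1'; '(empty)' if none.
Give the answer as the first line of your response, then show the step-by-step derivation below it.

6,5,3

step 1: dequeue 2; queue=[0,1,4,6]; order=2
step 2: dequeue 0; queue=[1,4,6,5]; order=2,0
step 3: dequeue 1; queue=[4,6,5,3]; order=2,0,1
step 4: dequeue 4; queue=[6,5,3]; order=2,0,1,4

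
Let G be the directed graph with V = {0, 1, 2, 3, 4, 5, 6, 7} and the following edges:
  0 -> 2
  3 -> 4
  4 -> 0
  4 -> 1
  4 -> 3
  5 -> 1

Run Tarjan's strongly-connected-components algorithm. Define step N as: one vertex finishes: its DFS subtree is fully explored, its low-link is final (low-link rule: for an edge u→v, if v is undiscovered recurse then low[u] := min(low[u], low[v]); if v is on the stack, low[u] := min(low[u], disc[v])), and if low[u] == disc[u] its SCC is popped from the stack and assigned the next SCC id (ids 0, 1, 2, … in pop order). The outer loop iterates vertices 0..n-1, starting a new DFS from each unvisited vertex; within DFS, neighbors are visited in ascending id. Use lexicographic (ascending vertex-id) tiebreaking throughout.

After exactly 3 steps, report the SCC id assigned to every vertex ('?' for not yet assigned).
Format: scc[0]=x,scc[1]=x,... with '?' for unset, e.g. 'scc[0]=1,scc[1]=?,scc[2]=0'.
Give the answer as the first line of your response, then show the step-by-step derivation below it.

scc[0]=1,scc[1]=2,scc[2]=0,scc[3]=?,scc[4]=?,scc[5]=?,scc[6]=?,scc[7]=?

step 1: low=(low[0]=0,low[1]=?,low[2]=1,low[3]=?,low[4]=?,low[5]=?,low[6]=?,low[7]=?); scc=(scc[0]=?,scc[1]=?,scc[2]=0,scc[3]=?,scc[4]=?,scc[5]=?,scc[6]=?,scc[7]=?)
step 2: low=(low[0]=0,low[1]=?,low[2]=1,low[3]=?,low[4]=?,low[5]=?,low[6]=?,low[7]=?); scc=(scc[0]=1,scc[1]=?,scc[2]=0,scc[3]=?,scc[4]=?,scc[5]=?,scc[6]=?,scc[7]=?)
step 3: low=(low[0]=0,low[1]=2,low[2]=1,low[3]=?,low[4]=?,low[5]=?,low[6]=?,low[7]=?); scc=(scc[0]=1,scc[1]=2,scc[2]=0,scc[3]=?,scc[4]=?,scc[5]=?,scc[6]=?,scc[7]=?)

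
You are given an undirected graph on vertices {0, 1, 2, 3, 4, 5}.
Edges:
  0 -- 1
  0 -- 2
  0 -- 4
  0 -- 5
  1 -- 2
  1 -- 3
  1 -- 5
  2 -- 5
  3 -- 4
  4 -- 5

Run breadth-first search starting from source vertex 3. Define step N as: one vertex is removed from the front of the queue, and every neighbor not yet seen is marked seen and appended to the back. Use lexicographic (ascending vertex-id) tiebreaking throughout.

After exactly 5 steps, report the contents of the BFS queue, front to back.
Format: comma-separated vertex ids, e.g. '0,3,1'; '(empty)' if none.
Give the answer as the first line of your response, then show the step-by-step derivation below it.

5

step 1: dequeue 3; queue=[1,4]; order=3
step 2: dequeue 1; queue=[4,0,2,5]; order=3,1
step 3: dequeue 4; queue=[0,2,5]; order=3,1,4
step 4: dequeue 0; queue=[2,5]; order=3,1,4,0
step 5: dequeue 2; queue=[5]; order=3,1,4,0,2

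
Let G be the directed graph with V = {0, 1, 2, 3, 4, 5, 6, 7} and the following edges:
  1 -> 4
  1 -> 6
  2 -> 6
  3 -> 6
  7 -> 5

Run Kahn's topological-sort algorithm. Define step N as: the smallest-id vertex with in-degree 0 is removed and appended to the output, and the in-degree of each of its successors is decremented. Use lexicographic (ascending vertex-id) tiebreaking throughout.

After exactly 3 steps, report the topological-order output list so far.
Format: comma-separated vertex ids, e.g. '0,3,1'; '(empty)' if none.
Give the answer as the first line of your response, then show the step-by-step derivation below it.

0,1,2

step 1: output 0; order=[0]; indeg=(0,0,0,0,1,1,3,0)
step 2: output 1; order=[0,1]; indeg=(0,0,0,0,0,1,2,0)
step 3: output 2; order=[0,1,2]; indeg=(0,0,0,0,0,1,1,0)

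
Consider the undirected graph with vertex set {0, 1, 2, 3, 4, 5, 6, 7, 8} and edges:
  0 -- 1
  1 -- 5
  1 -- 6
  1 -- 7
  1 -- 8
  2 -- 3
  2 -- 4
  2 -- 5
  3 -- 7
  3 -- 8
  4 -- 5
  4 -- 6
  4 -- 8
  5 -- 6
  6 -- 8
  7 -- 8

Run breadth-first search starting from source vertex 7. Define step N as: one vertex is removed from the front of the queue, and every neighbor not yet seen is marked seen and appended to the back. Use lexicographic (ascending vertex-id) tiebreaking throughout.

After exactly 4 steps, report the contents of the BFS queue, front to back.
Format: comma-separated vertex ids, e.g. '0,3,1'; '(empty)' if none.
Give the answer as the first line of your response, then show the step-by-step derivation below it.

0,5,6,2,4

step 1: dequeue 7; queue=[1,3,8]; order=7
step 2: dequeue 1; queue=[3,8,0,5,6]; order=7,1
step 3: dequeue 3; queue=[8,0,5,6,2]; order=7,1,3
step 4: dequeue 8; queue=[0,5,6,2,4]; order=7,1,3,8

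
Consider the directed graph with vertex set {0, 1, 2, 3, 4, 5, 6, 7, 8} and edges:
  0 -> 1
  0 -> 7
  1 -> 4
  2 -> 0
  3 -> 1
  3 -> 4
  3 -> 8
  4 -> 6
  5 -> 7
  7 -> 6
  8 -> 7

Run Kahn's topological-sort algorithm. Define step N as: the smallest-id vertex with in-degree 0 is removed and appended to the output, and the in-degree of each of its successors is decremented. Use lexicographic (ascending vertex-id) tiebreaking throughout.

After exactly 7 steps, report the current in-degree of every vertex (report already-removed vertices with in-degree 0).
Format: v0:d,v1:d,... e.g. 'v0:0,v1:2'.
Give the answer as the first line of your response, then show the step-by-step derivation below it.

v0:0,v1:0,v2:0,v3:0,v4:0,v5:0,v6:1,v7:0,v8:0

step 1: output 2; order=[2]; indeg=(0,2,0,0,2,0,2,3,1)
step 2: output 0; order=[2,0]; indeg=(0,1,0,0,2,0,2,2,1)
step 3: output 3; order=[2,0,3]; indeg=(0,0,0,0,1,0,2,2,0)
step 4: output 1; order=[2,0,3,1]; indeg=(0,0,0,0,0,0,2,2,0)
step 5: output 4; order=[2,0,3,1,4]; indeg=(0,0,0,0,0,0,1,2,0)
step 6: output 5; order=[2,0,3,1,4,5]; indeg=(0,0,0,0,0,0,1,1,0)
step 7: output 8; order=[2,0,3,1,4,5,8]; indeg=(0,0,0,0,0,0,1,0,0)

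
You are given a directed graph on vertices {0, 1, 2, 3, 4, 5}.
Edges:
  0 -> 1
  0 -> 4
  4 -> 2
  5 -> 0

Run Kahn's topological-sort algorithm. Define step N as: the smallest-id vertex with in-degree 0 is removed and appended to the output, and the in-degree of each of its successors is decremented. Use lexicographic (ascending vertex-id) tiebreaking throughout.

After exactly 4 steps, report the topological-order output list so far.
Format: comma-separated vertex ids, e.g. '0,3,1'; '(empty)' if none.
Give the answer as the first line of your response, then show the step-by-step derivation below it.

3,5,0,1

step 1: output 3; order=[3]; indeg=(1,1,1,0,1,0)
step 2: output 5; order=[3,5]; indeg=(0,1,1,0,1,0)
step 3: output 0; order=[3,5,0]; indeg=(0,0,1,0,0,0)
step 4: output 1; order=[3,5,0,1]; indeg=(0,0,1,0,0,0)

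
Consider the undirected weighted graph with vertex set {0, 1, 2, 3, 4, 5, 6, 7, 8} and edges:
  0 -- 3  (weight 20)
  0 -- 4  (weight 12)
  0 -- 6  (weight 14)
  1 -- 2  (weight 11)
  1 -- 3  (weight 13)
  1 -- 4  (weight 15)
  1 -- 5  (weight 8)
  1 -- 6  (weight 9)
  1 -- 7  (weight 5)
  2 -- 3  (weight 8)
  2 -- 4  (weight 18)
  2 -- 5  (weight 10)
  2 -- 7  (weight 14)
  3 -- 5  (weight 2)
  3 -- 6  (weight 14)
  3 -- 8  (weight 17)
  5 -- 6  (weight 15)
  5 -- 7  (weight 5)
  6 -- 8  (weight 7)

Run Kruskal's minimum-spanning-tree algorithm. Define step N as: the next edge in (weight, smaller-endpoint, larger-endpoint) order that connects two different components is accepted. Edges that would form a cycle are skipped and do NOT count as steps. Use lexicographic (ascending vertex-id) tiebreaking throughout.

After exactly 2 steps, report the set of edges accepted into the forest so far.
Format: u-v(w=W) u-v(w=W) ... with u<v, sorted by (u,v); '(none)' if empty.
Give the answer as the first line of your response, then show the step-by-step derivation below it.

1-7(w=5) 3-5(w=2)

step 1: add edge 3-5 (w=2); MST = {3-5(w=2)}
step 2: add edge 1-7 (w=5); MST = {1-7(w=5) 3-5(w=2)}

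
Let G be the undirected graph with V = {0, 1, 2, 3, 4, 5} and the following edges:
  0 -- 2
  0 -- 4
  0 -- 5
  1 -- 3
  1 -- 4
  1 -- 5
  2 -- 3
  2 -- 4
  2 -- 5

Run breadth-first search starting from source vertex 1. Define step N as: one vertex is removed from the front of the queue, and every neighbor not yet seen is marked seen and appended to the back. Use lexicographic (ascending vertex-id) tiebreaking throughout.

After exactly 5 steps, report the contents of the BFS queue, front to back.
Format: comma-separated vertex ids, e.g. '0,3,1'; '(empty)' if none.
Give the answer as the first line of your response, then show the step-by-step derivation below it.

0

step 1: dequeue 1; queue=[3,4,5]; order=1
step 2: dequeue 3; queue=[4,5,2]; order=1,3
step 3: dequeue 4; queue=[5,2,0]; order=1,3,4
step 4: dequeue 5; queue=[2,0]; order=1,3,4,5
step 5: dequeue 2; queue=[0]; order=1,3,4,5,2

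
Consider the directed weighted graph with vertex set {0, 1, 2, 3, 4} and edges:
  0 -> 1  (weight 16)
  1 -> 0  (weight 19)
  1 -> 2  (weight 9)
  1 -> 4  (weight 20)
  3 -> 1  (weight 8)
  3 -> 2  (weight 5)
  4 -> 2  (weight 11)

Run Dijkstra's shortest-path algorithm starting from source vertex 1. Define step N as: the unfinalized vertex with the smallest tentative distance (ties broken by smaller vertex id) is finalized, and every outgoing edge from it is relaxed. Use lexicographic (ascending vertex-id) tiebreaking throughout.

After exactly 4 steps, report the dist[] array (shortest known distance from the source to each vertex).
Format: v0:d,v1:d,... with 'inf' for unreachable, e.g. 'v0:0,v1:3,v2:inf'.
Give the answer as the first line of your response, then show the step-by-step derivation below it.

v0:19,v1:0,v2:9,v3:inf,v4:20

step 1: dist = v0:19,v1:0,v2:9,v3:inf,v4:20
step 2: dist = v0:19,v1:0,v2:9,v3:inf,v4:20
step 3: dist = v0:19,v1:0,v2:9,v3:inf,v4:20
step 4: dist = v0:19,v1:0,v2:9,v3:inf,v4:20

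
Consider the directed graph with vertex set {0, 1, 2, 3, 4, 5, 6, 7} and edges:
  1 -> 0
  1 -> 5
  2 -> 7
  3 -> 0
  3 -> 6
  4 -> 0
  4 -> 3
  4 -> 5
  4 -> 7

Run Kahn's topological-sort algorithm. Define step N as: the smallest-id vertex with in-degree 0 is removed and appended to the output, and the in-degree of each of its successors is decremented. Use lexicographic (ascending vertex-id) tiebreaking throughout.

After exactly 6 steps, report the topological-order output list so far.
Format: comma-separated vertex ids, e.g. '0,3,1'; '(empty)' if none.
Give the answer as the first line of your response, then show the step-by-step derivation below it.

1,2,4,3,0,5

step 1: output 1; order=[1]; indeg=(2,0,0,1,0,1,1,2)
step 2: output 2; order=[1,2]; indeg=(2,0,0,1,0,1,1,1)
step 3: output 4; order=[1,2,4]; indeg=(1,0,0,0,0,0,1,0)
step 4: output 3; order=[1,2,4,3]; indeg=(0,0,0,0,0,0,0,0)
step 5: output 0; order=[1,2,4,3,0]; indeg=(0,0,0,0,0,0,0,0)
step 6: output 5; order=[1,2,4,3,0,5]; indeg=(0,0,0,0,0,0,0,0)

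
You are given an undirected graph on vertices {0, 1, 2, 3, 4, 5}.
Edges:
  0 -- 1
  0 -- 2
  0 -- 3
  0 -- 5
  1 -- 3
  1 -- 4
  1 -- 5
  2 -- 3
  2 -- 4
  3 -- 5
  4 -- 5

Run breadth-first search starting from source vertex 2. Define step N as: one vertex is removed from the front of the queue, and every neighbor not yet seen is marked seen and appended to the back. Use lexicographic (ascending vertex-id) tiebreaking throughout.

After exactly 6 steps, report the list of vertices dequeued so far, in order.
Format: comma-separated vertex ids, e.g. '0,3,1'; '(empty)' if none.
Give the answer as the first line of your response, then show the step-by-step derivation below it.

2,0,3,4,1,5

step 1: dequeue 2; queue=[0,3,4]; order=2
step 2: dequeue 0; queue=[3,4,1,5]; order=2,0
step 3: dequeue 3; queue=[4,1,5]; order=2,0,3
step 4: dequeue 4; queue=[1,5]; order=2,0,3,4
step 5: dequeue 1; queue=[5]; order=2,0,3,4,1
step 6: dequeue 5; queue=[(empty)]; order=2,0,3,4,1,5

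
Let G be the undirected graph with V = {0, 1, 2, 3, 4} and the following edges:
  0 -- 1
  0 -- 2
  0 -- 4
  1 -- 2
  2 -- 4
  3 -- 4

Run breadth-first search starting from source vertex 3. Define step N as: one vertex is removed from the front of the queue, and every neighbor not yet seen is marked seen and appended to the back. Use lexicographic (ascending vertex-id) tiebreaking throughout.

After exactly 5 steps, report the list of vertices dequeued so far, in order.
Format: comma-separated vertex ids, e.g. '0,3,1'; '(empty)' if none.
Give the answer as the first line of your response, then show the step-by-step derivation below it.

3,4,0,2,1

step 1: dequeue 3; queue=[4]; order=3
step 2: dequeue 4; queue=[0,2]; order=3,4
step 3: dequeue 0; queue=[2,1]; order=3,4,0
step 4: dequeue 2; queue=[1]; order=3,4,0,2
step 5: dequeue 1; queue=[(empty)]; order=3,4,0,2,1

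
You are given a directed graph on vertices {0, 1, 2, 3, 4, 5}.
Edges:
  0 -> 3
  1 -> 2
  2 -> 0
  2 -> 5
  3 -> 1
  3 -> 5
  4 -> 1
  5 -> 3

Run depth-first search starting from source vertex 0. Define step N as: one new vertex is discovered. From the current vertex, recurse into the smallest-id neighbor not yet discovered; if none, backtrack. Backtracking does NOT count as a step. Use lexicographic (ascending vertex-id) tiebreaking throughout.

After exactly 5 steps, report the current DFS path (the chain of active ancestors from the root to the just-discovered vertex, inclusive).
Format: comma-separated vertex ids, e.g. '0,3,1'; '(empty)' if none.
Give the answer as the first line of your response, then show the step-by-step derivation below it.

0,3,1,2,5

step 1: discover 0; path=0; order=0
step 2: discover 3; path=0>3; order=0,3
step 3: discover 1; path=0>3>1; order=0,3,1
step 4: discover 2; path=0>3>1>2; order=0,3,1,2
step 5: discover 5; path=0>3>1>2>5; order=0,3,1,2,5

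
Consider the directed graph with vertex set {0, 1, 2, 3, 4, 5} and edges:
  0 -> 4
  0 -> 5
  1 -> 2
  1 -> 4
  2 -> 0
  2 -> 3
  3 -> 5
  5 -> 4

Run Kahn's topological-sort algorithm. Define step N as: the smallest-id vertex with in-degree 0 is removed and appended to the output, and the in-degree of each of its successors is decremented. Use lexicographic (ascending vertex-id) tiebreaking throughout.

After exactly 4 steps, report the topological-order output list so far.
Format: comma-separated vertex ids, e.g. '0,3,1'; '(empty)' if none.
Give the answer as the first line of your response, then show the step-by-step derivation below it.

1,2,0,3

step 1: output 1; order=[1]; indeg=(1,0,0,1,2,2)
step 2: output 2; order=[1,2]; indeg=(0,0,0,0,2,2)
step 3: output 0; order=[1,2,0]; indeg=(0,0,0,0,1,1)
step 4: output 3; order=[1,2,0,3]; indeg=(0,0,0,0,1,0)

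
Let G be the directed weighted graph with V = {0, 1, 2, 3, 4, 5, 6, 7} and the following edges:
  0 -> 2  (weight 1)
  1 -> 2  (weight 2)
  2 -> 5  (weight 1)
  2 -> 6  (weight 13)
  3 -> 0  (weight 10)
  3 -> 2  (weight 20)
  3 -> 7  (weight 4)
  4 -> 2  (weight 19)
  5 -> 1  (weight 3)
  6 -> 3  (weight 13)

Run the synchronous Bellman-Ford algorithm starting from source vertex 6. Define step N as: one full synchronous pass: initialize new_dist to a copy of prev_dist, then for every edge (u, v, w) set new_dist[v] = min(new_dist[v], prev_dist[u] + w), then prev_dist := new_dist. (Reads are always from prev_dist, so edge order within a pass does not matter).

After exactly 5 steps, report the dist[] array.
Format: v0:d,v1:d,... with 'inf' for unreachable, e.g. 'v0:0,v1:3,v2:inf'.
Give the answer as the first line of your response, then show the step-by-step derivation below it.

v0:23,v1:28,v2:24,v3:13,v4:inf,v5:25,v6:0,v7:17

step 1: dist = v0:inf,v1:inf,v2:inf,v3:13,v4:inf,v5:inf,v6:0,v7:inf
step 2: dist = v0:23,v1:inf,v2:33,v3:13,v4:inf,v5:inf,v6:0,v7:17
step 3: dist = v0:23,v1:inf,v2:24,v3:13,v4:inf,v5:34,v6:0,v7:17
step 4: dist = v0:23,v1:37,v2:24,v3:13,v4:inf,v5:25,v6:0,v7:17
step 5: dist = v0:23,v1:28,v2:24,v3:13,v4:inf,v5:25,v6:0,v7:17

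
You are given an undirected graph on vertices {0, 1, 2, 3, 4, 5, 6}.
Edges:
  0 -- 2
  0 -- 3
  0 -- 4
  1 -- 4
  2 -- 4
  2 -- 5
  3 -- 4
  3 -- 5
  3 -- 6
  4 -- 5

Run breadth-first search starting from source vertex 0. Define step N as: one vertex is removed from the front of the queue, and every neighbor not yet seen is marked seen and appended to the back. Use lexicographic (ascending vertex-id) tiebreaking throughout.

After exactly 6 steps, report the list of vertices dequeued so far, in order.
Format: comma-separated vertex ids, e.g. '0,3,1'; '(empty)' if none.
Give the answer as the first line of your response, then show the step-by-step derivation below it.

0,2,3,4,5,6

step 1: dequeue 0; queue=[2,3,4]; order=0
step 2: dequeue 2; queue=[3,4,5]; order=0,2
step 3: dequeue 3; queue=[4,5,6]; order=0,2,3
step 4: dequeue 4; queue=[5,6,1]; order=0,2,3,4
step 5: dequeue 5; queue=[6,1]; order=0,2,3,4,5
step 6: dequeue 6; queue=[1]; order=0,2,3,4,5,6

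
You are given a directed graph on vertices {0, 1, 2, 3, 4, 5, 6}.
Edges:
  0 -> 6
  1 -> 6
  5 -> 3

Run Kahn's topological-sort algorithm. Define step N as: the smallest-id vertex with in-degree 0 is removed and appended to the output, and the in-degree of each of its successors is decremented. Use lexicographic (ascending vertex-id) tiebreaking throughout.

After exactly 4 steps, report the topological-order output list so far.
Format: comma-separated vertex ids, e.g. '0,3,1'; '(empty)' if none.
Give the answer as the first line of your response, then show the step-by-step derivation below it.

0,1,2,4

step 1: output 0; order=[0]; indeg=(0,0,0,1,0,0,1)
step 2: output 1; order=[0,1]; indeg=(0,0,0,1,0,0,0)
step 3: output 2; order=[0,1,2]; indeg=(0,0,0,1,0,0,0)
step 4: output 4; order=[0,1,2,4]; indeg=(0,0,0,1,0,0,0)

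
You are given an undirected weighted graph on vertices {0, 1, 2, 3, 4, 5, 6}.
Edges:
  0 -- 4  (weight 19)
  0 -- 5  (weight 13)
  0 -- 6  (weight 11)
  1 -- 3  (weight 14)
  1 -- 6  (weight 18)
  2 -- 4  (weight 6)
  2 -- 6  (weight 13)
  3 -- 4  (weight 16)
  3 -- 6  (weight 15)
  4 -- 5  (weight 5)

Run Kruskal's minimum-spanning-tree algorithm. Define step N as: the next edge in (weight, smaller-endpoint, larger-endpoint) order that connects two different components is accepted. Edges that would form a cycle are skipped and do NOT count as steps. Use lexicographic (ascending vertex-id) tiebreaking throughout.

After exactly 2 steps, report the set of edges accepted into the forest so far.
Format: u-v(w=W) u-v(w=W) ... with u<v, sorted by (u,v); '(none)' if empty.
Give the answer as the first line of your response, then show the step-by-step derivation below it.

2-4(w=6) 4-5(w=5)

step 1: add edge 4-5 (w=5); MST = {4-5(w=5)}
step 2: add edge 2-4 (w=6); MST = {2-4(w=6) 4-5(w=5)}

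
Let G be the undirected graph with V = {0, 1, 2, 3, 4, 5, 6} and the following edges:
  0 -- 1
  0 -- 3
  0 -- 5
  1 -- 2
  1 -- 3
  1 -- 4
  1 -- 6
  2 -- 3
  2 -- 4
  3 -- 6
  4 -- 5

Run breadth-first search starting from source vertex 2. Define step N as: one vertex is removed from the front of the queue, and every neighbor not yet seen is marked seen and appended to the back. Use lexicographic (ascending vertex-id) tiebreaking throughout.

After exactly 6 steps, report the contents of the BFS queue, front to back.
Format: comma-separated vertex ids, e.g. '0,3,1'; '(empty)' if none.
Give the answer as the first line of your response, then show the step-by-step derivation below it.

5

step 1: dequeue 2; queue=[1,3,4]; order=2
step 2: dequeue 1; queue=[3,4,0,6]; order=2,1
step 3: dequeue 3; queue=[4,0,6]; order=2,1,3
step 4: dequeue 4; queue=[0,6,5]; order=2,1,3,4
step 5: dequeue 0; queue=[6,5]; order=2,1,3,4,0
step 6: dequeue 6; queue=[5]; order=2,1,3,4,0,6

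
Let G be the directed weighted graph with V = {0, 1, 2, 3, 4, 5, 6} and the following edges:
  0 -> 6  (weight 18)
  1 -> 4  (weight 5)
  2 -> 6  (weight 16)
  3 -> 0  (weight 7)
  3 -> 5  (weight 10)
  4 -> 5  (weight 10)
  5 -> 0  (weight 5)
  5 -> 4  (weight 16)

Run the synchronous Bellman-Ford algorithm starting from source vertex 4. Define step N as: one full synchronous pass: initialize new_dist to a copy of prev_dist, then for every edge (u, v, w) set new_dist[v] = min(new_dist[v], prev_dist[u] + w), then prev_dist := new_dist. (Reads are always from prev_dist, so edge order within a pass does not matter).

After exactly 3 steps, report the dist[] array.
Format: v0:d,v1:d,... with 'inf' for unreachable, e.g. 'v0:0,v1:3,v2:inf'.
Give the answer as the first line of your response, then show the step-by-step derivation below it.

v0:15,v1:inf,v2:inf,v3:inf,v4:0,v5:10,v6:33

step 1: dist = v0:inf,v1:inf,v2:inf,v3:inf,v4:0,v5:10,v6:inf
step 2: dist = v0:15,v1:inf,v2:inf,v3:inf,v4:0,v5:10,v6:inf
step 3: dist = v0:15,v1:inf,v2:inf,v3:inf,v4:0,v5:10,v6:33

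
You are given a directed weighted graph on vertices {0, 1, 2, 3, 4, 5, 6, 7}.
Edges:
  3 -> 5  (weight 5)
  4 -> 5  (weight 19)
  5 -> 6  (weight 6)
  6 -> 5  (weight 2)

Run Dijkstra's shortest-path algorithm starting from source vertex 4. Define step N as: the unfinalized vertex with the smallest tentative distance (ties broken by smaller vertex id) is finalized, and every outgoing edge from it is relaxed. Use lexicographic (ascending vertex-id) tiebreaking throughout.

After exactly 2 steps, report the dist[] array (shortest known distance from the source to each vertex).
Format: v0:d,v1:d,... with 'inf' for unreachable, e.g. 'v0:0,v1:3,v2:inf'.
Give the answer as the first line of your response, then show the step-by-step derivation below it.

v0:inf,v1:inf,v2:inf,v3:inf,v4:0,v5:19,v6:25,v7:inf

step 1: dist = v0:inf,v1:inf,v2:inf,v3:inf,v4:0,v5:19,v6:inf,v7:inf
step 2: dist = v0:inf,v1:inf,v2:inf,v3:inf,v4:0,v5:19,v6:25,v7:inf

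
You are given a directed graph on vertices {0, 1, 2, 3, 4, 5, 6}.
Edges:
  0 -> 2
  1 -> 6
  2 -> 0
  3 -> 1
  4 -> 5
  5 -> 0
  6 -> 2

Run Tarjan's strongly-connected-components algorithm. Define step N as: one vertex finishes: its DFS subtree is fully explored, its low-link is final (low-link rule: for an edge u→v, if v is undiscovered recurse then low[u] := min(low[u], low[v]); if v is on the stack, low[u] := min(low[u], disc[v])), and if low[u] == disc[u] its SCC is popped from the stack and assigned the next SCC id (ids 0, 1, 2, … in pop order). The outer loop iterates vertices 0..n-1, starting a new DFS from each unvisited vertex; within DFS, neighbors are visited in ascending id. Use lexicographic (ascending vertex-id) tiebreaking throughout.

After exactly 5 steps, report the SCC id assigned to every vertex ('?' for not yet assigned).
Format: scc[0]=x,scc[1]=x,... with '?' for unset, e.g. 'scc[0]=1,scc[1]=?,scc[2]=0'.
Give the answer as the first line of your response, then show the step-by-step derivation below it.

scc[0]=0,scc[1]=2,scc[2]=0,scc[3]=3,scc[4]=?,scc[5]=?,scc[6]=1

step 1: low=(low[0]=0,low[1]=?,low[2]=0,low[3]=?,low[4]=?,low[5]=?,low[6]=?); scc=(scc[0]=?,scc[1]=?,scc[2]=?,scc[3]=?,scc[4]=?,scc[5]=?,scc[6]=?)
step 2: low=(low[0]=0,low[1]=?,low[2]=0,low[3]=?,low[4]=?,low[5]=?,low[6]=?); scc=(scc[0]=0,scc[1]=?,scc[2]=0,scc[3]=?,scc[4]=?,scc[5]=?,scc[6]=?)
step 3: low=(low[0]=0,low[1]=2,low[2]=0,low[3]=?,low[4]=?,low[5]=?,low[6]=3); scc=(scc[0]=0,scc[1]=?,scc[2]=0,scc[3]=?,scc[4]=?,scc[5]=?,scc[6]=1)
step 4: low=(low[0]=0,low[1]=2,low[2]=0,low[3]=?,low[4]=?,low[5]=?,low[6]=3); scc=(scc[0]=0,scc[1]=2,scc[2]=0,scc[3]=?,scc[4]=?,scc[5]=?,scc[6]=1)
step 5: low=(low[0]=0,low[1]=2,low[2]=0,low[3]=4,low[4]=?,low[5]=?,low[6]=3); scc=(scc[0]=0,scc[1]=2,scc[2]=0,scc[3]=3,scc[4]=?,scc[5]=?,scc[6]=1)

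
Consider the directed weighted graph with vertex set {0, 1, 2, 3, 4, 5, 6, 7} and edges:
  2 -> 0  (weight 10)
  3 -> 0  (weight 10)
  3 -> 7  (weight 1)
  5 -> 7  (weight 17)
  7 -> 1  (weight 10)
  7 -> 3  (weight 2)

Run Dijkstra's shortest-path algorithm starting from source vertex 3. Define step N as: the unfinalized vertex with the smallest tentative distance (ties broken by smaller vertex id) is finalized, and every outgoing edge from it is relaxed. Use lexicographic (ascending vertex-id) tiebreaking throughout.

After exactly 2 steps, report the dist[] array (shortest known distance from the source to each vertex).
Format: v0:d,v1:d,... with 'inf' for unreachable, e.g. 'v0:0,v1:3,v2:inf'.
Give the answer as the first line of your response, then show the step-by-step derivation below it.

v0:10,v1:11,v2:inf,v3:0,v4:inf,v5:inf,v6:inf,v7:1

step 1: dist = v0:10,v1:inf,v2:inf,v3:0,v4:inf,v5:inf,v6:inf,v7:1
step 2: dist = v0:10,v1:11,v2:inf,v3:0,v4:inf,v5:inf,v6:inf,v7:1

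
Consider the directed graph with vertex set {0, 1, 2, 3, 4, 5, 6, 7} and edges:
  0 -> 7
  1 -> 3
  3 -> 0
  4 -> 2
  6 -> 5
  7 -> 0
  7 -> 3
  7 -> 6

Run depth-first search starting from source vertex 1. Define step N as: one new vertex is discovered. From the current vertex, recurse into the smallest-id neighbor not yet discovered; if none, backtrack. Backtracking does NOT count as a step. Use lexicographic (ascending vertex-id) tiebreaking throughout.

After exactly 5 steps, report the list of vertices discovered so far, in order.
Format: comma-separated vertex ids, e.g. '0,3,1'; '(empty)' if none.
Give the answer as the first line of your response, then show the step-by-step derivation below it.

1,3,0,7,6

step 1: discover 1; path=1; order=1
step 2: discover 3; path=1>3; order=1,3
step 3: discover 0; path=1>3>0; order=1,3,0
step 4: discover 7; path=1>3>0>7; order=1,3,0,7
step 5: discover 6; path=1>3>0>7>6; order=1,3,0,7,6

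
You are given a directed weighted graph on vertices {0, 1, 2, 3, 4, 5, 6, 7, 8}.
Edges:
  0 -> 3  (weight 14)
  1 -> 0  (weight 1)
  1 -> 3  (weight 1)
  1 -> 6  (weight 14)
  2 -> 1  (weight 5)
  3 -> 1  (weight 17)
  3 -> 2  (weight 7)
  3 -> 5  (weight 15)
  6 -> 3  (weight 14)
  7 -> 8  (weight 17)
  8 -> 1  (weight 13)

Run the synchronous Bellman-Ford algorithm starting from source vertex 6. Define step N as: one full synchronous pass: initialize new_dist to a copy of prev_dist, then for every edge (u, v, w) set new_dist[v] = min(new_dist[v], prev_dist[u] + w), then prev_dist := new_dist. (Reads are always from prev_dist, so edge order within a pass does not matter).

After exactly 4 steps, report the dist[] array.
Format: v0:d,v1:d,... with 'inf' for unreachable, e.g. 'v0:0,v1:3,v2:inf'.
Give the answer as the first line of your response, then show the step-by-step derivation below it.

v0:27,v1:26,v2:21,v3:14,v4:inf,v5:29,v6:0,v7:inf,v8:inf

step 1: dist = v0:inf,v1:inf,v2:inf,v3:14,v4:inf,v5:inf,v6:0,v7:inf,v8:inf
step 2: dist = v0:inf,v1:31,v2:21,v3:14,v4:inf,v5:29,v6:0,v7:inf,v8:inf
step 3: dist = v0:32,v1:26,v2:21,v3:14,v4:inf,v5:29,v6:0,v7:inf,v8:inf
step 4: dist = v0:27,v1:26,v2:21,v3:14,v4:inf,v5:29,v6:0,v7:inf,v8:inf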